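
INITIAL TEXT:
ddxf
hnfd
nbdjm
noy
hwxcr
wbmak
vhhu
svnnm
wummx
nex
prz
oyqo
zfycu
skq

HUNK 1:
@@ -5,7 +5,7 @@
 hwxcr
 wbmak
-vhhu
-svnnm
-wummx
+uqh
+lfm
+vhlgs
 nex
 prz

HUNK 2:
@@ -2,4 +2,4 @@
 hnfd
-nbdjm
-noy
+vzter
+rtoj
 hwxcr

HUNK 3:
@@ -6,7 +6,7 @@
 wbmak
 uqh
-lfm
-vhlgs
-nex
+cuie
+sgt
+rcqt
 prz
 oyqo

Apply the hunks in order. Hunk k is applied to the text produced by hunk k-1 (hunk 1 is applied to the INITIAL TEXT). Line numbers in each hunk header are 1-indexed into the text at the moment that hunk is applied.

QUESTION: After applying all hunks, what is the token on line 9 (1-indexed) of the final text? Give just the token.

Hunk 1: at line 5 remove [vhhu,svnnm,wummx] add [uqh,lfm,vhlgs] -> 14 lines: ddxf hnfd nbdjm noy hwxcr wbmak uqh lfm vhlgs nex prz oyqo zfycu skq
Hunk 2: at line 2 remove [nbdjm,noy] add [vzter,rtoj] -> 14 lines: ddxf hnfd vzter rtoj hwxcr wbmak uqh lfm vhlgs nex prz oyqo zfycu skq
Hunk 3: at line 6 remove [lfm,vhlgs,nex] add [cuie,sgt,rcqt] -> 14 lines: ddxf hnfd vzter rtoj hwxcr wbmak uqh cuie sgt rcqt prz oyqo zfycu skq
Final line 9: sgt

Answer: sgt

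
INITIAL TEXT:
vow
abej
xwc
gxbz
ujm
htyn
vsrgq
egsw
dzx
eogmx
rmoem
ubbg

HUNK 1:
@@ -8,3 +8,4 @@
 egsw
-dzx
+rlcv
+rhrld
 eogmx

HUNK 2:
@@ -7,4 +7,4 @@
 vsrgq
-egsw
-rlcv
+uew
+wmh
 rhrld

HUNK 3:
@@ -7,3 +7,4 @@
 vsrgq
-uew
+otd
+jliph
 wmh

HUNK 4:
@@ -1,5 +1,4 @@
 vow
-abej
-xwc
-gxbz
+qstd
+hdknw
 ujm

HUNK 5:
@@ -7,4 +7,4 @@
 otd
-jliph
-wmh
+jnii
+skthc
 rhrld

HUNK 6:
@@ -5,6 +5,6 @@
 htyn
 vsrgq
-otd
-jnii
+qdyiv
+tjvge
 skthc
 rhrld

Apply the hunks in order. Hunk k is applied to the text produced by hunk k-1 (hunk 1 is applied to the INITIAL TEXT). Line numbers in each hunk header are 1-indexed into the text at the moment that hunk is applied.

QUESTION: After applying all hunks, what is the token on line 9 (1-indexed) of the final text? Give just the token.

Answer: skthc

Derivation:
Hunk 1: at line 8 remove [dzx] add [rlcv,rhrld] -> 13 lines: vow abej xwc gxbz ujm htyn vsrgq egsw rlcv rhrld eogmx rmoem ubbg
Hunk 2: at line 7 remove [egsw,rlcv] add [uew,wmh] -> 13 lines: vow abej xwc gxbz ujm htyn vsrgq uew wmh rhrld eogmx rmoem ubbg
Hunk 3: at line 7 remove [uew] add [otd,jliph] -> 14 lines: vow abej xwc gxbz ujm htyn vsrgq otd jliph wmh rhrld eogmx rmoem ubbg
Hunk 4: at line 1 remove [abej,xwc,gxbz] add [qstd,hdknw] -> 13 lines: vow qstd hdknw ujm htyn vsrgq otd jliph wmh rhrld eogmx rmoem ubbg
Hunk 5: at line 7 remove [jliph,wmh] add [jnii,skthc] -> 13 lines: vow qstd hdknw ujm htyn vsrgq otd jnii skthc rhrld eogmx rmoem ubbg
Hunk 6: at line 5 remove [otd,jnii] add [qdyiv,tjvge] -> 13 lines: vow qstd hdknw ujm htyn vsrgq qdyiv tjvge skthc rhrld eogmx rmoem ubbg
Final line 9: skthc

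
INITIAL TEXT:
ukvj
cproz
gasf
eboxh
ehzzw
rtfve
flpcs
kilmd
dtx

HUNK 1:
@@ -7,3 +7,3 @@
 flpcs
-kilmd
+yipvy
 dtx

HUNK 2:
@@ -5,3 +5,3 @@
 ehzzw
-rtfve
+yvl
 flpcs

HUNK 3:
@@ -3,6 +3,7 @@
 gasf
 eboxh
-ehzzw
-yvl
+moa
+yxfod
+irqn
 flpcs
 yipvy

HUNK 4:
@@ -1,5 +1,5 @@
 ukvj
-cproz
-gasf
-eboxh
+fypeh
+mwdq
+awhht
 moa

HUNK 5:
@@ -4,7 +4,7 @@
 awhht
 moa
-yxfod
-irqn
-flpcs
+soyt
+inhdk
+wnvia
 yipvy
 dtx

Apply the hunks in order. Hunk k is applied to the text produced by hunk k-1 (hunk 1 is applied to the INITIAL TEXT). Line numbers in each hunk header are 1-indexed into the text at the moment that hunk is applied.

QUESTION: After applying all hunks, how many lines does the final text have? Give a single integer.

Hunk 1: at line 7 remove [kilmd] add [yipvy] -> 9 lines: ukvj cproz gasf eboxh ehzzw rtfve flpcs yipvy dtx
Hunk 2: at line 5 remove [rtfve] add [yvl] -> 9 lines: ukvj cproz gasf eboxh ehzzw yvl flpcs yipvy dtx
Hunk 3: at line 3 remove [ehzzw,yvl] add [moa,yxfod,irqn] -> 10 lines: ukvj cproz gasf eboxh moa yxfod irqn flpcs yipvy dtx
Hunk 4: at line 1 remove [cproz,gasf,eboxh] add [fypeh,mwdq,awhht] -> 10 lines: ukvj fypeh mwdq awhht moa yxfod irqn flpcs yipvy dtx
Hunk 5: at line 4 remove [yxfod,irqn,flpcs] add [soyt,inhdk,wnvia] -> 10 lines: ukvj fypeh mwdq awhht moa soyt inhdk wnvia yipvy dtx
Final line count: 10

Answer: 10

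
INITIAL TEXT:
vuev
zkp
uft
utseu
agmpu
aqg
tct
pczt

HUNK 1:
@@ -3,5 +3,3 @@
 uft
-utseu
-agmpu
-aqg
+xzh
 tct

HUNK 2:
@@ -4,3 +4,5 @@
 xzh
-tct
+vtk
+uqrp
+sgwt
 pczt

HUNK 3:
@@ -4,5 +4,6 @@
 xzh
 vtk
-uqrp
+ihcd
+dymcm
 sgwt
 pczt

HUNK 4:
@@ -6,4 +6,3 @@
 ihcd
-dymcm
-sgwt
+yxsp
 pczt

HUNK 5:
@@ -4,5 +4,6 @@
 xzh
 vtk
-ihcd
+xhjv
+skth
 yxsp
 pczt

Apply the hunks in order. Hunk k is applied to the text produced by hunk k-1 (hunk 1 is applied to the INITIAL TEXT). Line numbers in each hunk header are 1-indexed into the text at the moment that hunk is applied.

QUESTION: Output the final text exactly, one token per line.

Answer: vuev
zkp
uft
xzh
vtk
xhjv
skth
yxsp
pczt

Derivation:
Hunk 1: at line 3 remove [utseu,agmpu,aqg] add [xzh] -> 6 lines: vuev zkp uft xzh tct pczt
Hunk 2: at line 4 remove [tct] add [vtk,uqrp,sgwt] -> 8 lines: vuev zkp uft xzh vtk uqrp sgwt pczt
Hunk 3: at line 4 remove [uqrp] add [ihcd,dymcm] -> 9 lines: vuev zkp uft xzh vtk ihcd dymcm sgwt pczt
Hunk 4: at line 6 remove [dymcm,sgwt] add [yxsp] -> 8 lines: vuev zkp uft xzh vtk ihcd yxsp pczt
Hunk 5: at line 4 remove [ihcd] add [xhjv,skth] -> 9 lines: vuev zkp uft xzh vtk xhjv skth yxsp pczt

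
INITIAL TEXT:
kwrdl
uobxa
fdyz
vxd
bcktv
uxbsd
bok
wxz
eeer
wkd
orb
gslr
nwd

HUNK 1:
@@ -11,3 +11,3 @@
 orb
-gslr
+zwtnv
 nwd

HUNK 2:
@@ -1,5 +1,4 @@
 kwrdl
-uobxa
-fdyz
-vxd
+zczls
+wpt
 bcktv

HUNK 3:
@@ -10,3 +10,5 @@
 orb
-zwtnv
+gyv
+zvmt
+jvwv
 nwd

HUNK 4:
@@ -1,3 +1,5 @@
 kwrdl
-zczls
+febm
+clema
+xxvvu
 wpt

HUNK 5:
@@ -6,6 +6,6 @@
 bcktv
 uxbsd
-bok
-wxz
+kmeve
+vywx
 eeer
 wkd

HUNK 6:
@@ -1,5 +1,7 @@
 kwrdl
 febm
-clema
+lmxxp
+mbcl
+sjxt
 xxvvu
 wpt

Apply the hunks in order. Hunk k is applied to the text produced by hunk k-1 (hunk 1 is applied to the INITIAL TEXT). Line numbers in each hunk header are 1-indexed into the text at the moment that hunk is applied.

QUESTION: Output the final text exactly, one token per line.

Answer: kwrdl
febm
lmxxp
mbcl
sjxt
xxvvu
wpt
bcktv
uxbsd
kmeve
vywx
eeer
wkd
orb
gyv
zvmt
jvwv
nwd

Derivation:
Hunk 1: at line 11 remove [gslr] add [zwtnv] -> 13 lines: kwrdl uobxa fdyz vxd bcktv uxbsd bok wxz eeer wkd orb zwtnv nwd
Hunk 2: at line 1 remove [uobxa,fdyz,vxd] add [zczls,wpt] -> 12 lines: kwrdl zczls wpt bcktv uxbsd bok wxz eeer wkd orb zwtnv nwd
Hunk 3: at line 10 remove [zwtnv] add [gyv,zvmt,jvwv] -> 14 lines: kwrdl zczls wpt bcktv uxbsd bok wxz eeer wkd orb gyv zvmt jvwv nwd
Hunk 4: at line 1 remove [zczls] add [febm,clema,xxvvu] -> 16 lines: kwrdl febm clema xxvvu wpt bcktv uxbsd bok wxz eeer wkd orb gyv zvmt jvwv nwd
Hunk 5: at line 6 remove [bok,wxz] add [kmeve,vywx] -> 16 lines: kwrdl febm clema xxvvu wpt bcktv uxbsd kmeve vywx eeer wkd orb gyv zvmt jvwv nwd
Hunk 6: at line 1 remove [clema] add [lmxxp,mbcl,sjxt] -> 18 lines: kwrdl febm lmxxp mbcl sjxt xxvvu wpt bcktv uxbsd kmeve vywx eeer wkd orb gyv zvmt jvwv nwd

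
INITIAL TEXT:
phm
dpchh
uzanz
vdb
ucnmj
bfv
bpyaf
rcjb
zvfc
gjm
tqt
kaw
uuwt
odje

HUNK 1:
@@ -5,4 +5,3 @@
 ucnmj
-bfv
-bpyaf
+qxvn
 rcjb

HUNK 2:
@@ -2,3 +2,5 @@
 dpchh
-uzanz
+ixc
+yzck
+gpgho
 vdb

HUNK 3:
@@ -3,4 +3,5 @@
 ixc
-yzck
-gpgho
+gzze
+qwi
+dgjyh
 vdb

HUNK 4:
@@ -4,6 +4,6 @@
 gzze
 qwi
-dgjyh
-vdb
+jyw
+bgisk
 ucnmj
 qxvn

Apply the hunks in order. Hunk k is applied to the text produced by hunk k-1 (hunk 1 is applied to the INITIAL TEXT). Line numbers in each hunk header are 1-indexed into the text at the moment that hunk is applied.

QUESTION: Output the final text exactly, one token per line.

Answer: phm
dpchh
ixc
gzze
qwi
jyw
bgisk
ucnmj
qxvn
rcjb
zvfc
gjm
tqt
kaw
uuwt
odje

Derivation:
Hunk 1: at line 5 remove [bfv,bpyaf] add [qxvn] -> 13 lines: phm dpchh uzanz vdb ucnmj qxvn rcjb zvfc gjm tqt kaw uuwt odje
Hunk 2: at line 2 remove [uzanz] add [ixc,yzck,gpgho] -> 15 lines: phm dpchh ixc yzck gpgho vdb ucnmj qxvn rcjb zvfc gjm tqt kaw uuwt odje
Hunk 3: at line 3 remove [yzck,gpgho] add [gzze,qwi,dgjyh] -> 16 lines: phm dpchh ixc gzze qwi dgjyh vdb ucnmj qxvn rcjb zvfc gjm tqt kaw uuwt odje
Hunk 4: at line 4 remove [dgjyh,vdb] add [jyw,bgisk] -> 16 lines: phm dpchh ixc gzze qwi jyw bgisk ucnmj qxvn rcjb zvfc gjm tqt kaw uuwt odje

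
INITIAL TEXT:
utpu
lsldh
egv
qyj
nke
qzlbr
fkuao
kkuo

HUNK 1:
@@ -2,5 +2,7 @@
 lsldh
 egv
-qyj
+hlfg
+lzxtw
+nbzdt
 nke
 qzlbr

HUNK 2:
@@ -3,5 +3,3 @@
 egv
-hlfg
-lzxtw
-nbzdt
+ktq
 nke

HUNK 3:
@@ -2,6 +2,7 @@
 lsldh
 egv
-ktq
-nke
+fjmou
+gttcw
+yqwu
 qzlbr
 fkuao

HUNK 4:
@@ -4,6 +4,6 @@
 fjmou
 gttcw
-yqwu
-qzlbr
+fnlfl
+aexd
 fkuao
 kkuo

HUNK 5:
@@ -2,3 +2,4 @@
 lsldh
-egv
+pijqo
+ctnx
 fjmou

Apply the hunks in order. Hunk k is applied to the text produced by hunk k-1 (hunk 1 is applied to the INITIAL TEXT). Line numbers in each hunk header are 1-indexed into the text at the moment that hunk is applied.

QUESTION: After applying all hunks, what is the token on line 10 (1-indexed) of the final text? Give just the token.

Answer: kkuo

Derivation:
Hunk 1: at line 2 remove [qyj] add [hlfg,lzxtw,nbzdt] -> 10 lines: utpu lsldh egv hlfg lzxtw nbzdt nke qzlbr fkuao kkuo
Hunk 2: at line 3 remove [hlfg,lzxtw,nbzdt] add [ktq] -> 8 lines: utpu lsldh egv ktq nke qzlbr fkuao kkuo
Hunk 3: at line 2 remove [ktq,nke] add [fjmou,gttcw,yqwu] -> 9 lines: utpu lsldh egv fjmou gttcw yqwu qzlbr fkuao kkuo
Hunk 4: at line 4 remove [yqwu,qzlbr] add [fnlfl,aexd] -> 9 lines: utpu lsldh egv fjmou gttcw fnlfl aexd fkuao kkuo
Hunk 5: at line 2 remove [egv] add [pijqo,ctnx] -> 10 lines: utpu lsldh pijqo ctnx fjmou gttcw fnlfl aexd fkuao kkuo
Final line 10: kkuo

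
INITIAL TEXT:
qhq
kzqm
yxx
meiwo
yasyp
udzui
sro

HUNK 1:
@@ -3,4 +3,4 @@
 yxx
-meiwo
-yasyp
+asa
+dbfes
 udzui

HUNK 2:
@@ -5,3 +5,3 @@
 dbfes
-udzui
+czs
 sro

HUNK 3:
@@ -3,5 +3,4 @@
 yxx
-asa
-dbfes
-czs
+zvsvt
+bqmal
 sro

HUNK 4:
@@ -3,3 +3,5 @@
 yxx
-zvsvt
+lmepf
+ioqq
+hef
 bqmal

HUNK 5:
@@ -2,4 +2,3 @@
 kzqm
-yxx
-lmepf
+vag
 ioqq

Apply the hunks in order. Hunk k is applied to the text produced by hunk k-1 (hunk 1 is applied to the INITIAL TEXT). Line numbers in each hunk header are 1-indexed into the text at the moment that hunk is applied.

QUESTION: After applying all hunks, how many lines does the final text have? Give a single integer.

Answer: 7

Derivation:
Hunk 1: at line 3 remove [meiwo,yasyp] add [asa,dbfes] -> 7 lines: qhq kzqm yxx asa dbfes udzui sro
Hunk 2: at line 5 remove [udzui] add [czs] -> 7 lines: qhq kzqm yxx asa dbfes czs sro
Hunk 3: at line 3 remove [asa,dbfes,czs] add [zvsvt,bqmal] -> 6 lines: qhq kzqm yxx zvsvt bqmal sro
Hunk 4: at line 3 remove [zvsvt] add [lmepf,ioqq,hef] -> 8 lines: qhq kzqm yxx lmepf ioqq hef bqmal sro
Hunk 5: at line 2 remove [yxx,lmepf] add [vag] -> 7 lines: qhq kzqm vag ioqq hef bqmal sro
Final line count: 7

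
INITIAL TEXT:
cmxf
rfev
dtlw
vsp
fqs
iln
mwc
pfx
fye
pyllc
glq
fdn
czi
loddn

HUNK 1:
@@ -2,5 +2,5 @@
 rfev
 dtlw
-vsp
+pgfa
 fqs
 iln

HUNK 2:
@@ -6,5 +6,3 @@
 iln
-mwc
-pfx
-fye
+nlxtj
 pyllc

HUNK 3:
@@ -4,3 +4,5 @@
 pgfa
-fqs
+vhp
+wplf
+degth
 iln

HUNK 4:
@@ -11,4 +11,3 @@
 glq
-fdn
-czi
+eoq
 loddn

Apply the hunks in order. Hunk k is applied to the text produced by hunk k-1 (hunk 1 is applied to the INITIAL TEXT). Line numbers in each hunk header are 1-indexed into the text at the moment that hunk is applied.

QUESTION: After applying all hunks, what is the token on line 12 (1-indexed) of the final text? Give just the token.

Answer: eoq

Derivation:
Hunk 1: at line 2 remove [vsp] add [pgfa] -> 14 lines: cmxf rfev dtlw pgfa fqs iln mwc pfx fye pyllc glq fdn czi loddn
Hunk 2: at line 6 remove [mwc,pfx,fye] add [nlxtj] -> 12 lines: cmxf rfev dtlw pgfa fqs iln nlxtj pyllc glq fdn czi loddn
Hunk 3: at line 4 remove [fqs] add [vhp,wplf,degth] -> 14 lines: cmxf rfev dtlw pgfa vhp wplf degth iln nlxtj pyllc glq fdn czi loddn
Hunk 4: at line 11 remove [fdn,czi] add [eoq] -> 13 lines: cmxf rfev dtlw pgfa vhp wplf degth iln nlxtj pyllc glq eoq loddn
Final line 12: eoq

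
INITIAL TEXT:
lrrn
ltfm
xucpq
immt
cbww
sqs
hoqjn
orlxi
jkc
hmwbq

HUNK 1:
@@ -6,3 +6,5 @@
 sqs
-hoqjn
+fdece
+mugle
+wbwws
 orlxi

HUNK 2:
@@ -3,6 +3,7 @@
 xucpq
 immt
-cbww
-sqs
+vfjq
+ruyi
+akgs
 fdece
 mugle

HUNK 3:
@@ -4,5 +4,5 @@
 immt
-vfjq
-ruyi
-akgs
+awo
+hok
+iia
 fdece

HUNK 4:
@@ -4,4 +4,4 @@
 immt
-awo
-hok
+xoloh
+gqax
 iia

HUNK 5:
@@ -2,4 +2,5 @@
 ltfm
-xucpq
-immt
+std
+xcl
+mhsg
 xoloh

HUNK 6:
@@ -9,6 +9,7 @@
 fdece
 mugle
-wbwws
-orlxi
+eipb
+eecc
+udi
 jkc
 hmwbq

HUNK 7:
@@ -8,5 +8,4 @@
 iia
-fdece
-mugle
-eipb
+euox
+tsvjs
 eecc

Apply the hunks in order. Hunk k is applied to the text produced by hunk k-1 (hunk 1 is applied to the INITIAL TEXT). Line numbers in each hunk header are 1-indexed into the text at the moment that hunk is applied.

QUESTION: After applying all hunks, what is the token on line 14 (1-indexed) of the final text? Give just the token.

Answer: hmwbq

Derivation:
Hunk 1: at line 6 remove [hoqjn] add [fdece,mugle,wbwws] -> 12 lines: lrrn ltfm xucpq immt cbww sqs fdece mugle wbwws orlxi jkc hmwbq
Hunk 2: at line 3 remove [cbww,sqs] add [vfjq,ruyi,akgs] -> 13 lines: lrrn ltfm xucpq immt vfjq ruyi akgs fdece mugle wbwws orlxi jkc hmwbq
Hunk 3: at line 4 remove [vfjq,ruyi,akgs] add [awo,hok,iia] -> 13 lines: lrrn ltfm xucpq immt awo hok iia fdece mugle wbwws orlxi jkc hmwbq
Hunk 4: at line 4 remove [awo,hok] add [xoloh,gqax] -> 13 lines: lrrn ltfm xucpq immt xoloh gqax iia fdece mugle wbwws orlxi jkc hmwbq
Hunk 5: at line 2 remove [xucpq,immt] add [std,xcl,mhsg] -> 14 lines: lrrn ltfm std xcl mhsg xoloh gqax iia fdece mugle wbwws orlxi jkc hmwbq
Hunk 6: at line 9 remove [wbwws,orlxi] add [eipb,eecc,udi] -> 15 lines: lrrn ltfm std xcl mhsg xoloh gqax iia fdece mugle eipb eecc udi jkc hmwbq
Hunk 7: at line 8 remove [fdece,mugle,eipb] add [euox,tsvjs] -> 14 lines: lrrn ltfm std xcl mhsg xoloh gqax iia euox tsvjs eecc udi jkc hmwbq
Final line 14: hmwbq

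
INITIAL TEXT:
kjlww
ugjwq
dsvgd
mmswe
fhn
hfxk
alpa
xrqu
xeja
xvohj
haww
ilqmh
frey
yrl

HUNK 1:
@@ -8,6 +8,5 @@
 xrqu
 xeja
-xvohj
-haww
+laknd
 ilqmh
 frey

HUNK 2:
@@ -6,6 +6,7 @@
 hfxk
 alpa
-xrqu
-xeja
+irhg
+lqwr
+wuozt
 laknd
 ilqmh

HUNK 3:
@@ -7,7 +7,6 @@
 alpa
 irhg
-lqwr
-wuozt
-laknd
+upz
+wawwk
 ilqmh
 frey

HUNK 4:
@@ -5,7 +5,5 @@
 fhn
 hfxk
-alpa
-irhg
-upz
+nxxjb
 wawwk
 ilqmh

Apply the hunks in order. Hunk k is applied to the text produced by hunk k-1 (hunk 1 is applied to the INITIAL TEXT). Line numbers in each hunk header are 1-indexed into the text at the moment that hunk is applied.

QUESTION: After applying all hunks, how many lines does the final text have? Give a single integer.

Answer: 11

Derivation:
Hunk 1: at line 8 remove [xvohj,haww] add [laknd] -> 13 lines: kjlww ugjwq dsvgd mmswe fhn hfxk alpa xrqu xeja laknd ilqmh frey yrl
Hunk 2: at line 6 remove [xrqu,xeja] add [irhg,lqwr,wuozt] -> 14 lines: kjlww ugjwq dsvgd mmswe fhn hfxk alpa irhg lqwr wuozt laknd ilqmh frey yrl
Hunk 3: at line 7 remove [lqwr,wuozt,laknd] add [upz,wawwk] -> 13 lines: kjlww ugjwq dsvgd mmswe fhn hfxk alpa irhg upz wawwk ilqmh frey yrl
Hunk 4: at line 5 remove [alpa,irhg,upz] add [nxxjb] -> 11 lines: kjlww ugjwq dsvgd mmswe fhn hfxk nxxjb wawwk ilqmh frey yrl
Final line count: 11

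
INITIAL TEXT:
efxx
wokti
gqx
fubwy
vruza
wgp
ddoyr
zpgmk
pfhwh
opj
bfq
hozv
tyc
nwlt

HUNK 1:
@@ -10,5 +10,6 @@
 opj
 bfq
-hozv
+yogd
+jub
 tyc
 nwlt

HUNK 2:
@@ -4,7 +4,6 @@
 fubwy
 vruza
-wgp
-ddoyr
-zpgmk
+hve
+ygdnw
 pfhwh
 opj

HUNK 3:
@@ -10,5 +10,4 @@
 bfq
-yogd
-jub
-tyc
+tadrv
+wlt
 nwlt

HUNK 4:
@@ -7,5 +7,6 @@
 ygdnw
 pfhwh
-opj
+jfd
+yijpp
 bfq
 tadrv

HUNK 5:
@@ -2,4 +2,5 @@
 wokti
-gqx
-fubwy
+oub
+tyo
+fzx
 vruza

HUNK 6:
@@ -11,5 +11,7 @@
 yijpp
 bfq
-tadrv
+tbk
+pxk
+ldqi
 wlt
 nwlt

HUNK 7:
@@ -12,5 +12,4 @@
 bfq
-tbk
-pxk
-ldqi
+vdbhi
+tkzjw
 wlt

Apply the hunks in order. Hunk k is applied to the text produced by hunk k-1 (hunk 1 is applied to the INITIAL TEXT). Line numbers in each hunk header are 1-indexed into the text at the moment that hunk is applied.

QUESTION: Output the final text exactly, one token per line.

Answer: efxx
wokti
oub
tyo
fzx
vruza
hve
ygdnw
pfhwh
jfd
yijpp
bfq
vdbhi
tkzjw
wlt
nwlt

Derivation:
Hunk 1: at line 10 remove [hozv] add [yogd,jub] -> 15 lines: efxx wokti gqx fubwy vruza wgp ddoyr zpgmk pfhwh opj bfq yogd jub tyc nwlt
Hunk 2: at line 4 remove [wgp,ddoyr,zpgmk] add [hve,ygdnw] -> 14 lines: efxx wokti gqx fubwy vruza hve ygdnw pfhwh opj bfq yogd jub tyc nwlt
Hunk 3: at line 10 remove [yogd,jub,tyc] add [tadrv,wlt] -> 13 lines: efxx wokti gqx fubwy vruza hve ygdnw pfhwh opj bfq tadrv wlt nwlt
Hunk 4: at line 7 remove [opj] add [jfd,yijpp] -> 14 lines: efxx wokti gqx fubwy vruza hve ygdnw pfhwh jfd yijpp bfq tadrv wlt nwlt
Hunk 5: at line 2 remove [gqx,fubwy] add [oub,tyo,fzx] -> 15 lines: efxx wokti oub tyo fzx vruza hve ygdnw pfhwh jfd yijpp bfq tadrv wlt nwlt
Hunk 6: at line 11 remove [tadrv] add [tbk,pxk,ldqi] -> 17 lines: efxx wokti oub tyo fzx vruza hve ygdnw pfhwh jfd yijpp bfq tbk pxk ldqi wlt nwlt
Hunk 7: at line 12 remove [tbk,pxk,ldqi] add [vdbhi,tkzjw] -> 16 lines: efxx wokti oub tyo fzx vruza hve ygdnw pfhwh jfd yijpp bfq vdbhi tkzjw wlt nwlt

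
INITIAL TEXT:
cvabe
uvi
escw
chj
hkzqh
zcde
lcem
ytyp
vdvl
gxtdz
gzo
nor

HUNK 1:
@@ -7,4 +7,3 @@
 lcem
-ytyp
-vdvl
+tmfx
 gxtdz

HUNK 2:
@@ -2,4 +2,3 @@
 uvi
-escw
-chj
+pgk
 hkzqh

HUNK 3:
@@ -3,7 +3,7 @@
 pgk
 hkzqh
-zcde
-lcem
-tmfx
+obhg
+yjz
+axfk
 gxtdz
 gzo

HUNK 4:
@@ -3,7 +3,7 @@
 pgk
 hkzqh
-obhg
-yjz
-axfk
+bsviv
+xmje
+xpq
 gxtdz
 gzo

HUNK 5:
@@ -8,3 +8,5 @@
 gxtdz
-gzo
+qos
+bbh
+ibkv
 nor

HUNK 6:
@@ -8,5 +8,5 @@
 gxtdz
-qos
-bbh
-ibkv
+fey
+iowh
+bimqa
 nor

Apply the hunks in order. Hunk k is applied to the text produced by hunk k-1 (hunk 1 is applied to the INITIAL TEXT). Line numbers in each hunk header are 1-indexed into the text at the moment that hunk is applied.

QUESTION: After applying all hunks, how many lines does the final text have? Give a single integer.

Hunk 1: at line 7 remove [ytyp,vdvl] add [tmfx] -> 11 lines: cvabe uvi escw chj hkzqh zcde lcem tmfx gxtdz gzo nor
Hunk 2: at line 2 remove [escw,chj] add [pgk] -> 10 lines: cvabe uvi pgk hkzqh zcde lcem tmfx gxtdz gzo nor
Hunk 3: at line 3 remove [zcde,lcem,tmfx] add [obhg,yjz,axfk] -> 10 lines: cvabe uvi pgk hkzqh obhg yjz axfk gxtdz gzo nor
Hunk 4: at line 3 remove [obhg,yjz,axfk] add [bsviv,xmje,xpq] -> 10 lines: cvabe uvi pgk hkzqh bsviv xmje xpq gxtdz gzo nor
Hunk 5: at line 8 remove [gzo] add [qos,bbh,ibkv] -> 12 lines: cvabe uvi pgk hkzqh bsviv xmje xpq gxtdz qos bbh ibkv nor
Hunk 6: at line 8 remove [qos,bbh,ibkv] add [fey,iowh,bimqa] -> 12 lines: cvabe uvi pgk hkzqh bsviv xmje xpq gxtdz fey iowh bimqa nor
Final line count: 12

Answer: 12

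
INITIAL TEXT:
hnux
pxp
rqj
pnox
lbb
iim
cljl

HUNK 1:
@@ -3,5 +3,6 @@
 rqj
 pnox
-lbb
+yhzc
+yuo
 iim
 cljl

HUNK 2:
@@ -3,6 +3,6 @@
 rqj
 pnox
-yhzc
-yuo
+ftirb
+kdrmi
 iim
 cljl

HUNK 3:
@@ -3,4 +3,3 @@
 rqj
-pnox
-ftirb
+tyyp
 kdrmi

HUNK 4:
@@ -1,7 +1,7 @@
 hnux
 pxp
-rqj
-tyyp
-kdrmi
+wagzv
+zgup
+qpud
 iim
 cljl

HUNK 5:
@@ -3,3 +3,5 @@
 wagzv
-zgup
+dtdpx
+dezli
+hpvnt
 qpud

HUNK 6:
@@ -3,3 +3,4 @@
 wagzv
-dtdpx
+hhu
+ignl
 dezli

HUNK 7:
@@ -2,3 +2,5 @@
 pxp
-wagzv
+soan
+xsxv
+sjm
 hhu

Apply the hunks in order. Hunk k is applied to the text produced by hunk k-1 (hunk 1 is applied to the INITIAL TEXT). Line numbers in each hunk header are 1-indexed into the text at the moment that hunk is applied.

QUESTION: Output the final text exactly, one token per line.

Hunk 1: at line 3 remove [lbb] add [yhzc,yuo] -> 8 lines: hnux pxp rqj pnox yhzc yuo iim cljl
Hunk 2: at line 3 remove [yhzc,yuo] add [ftirb,kdrmi] -> 8 lines: hnux pxp rqj pnox ftirb kdrmi iim cljl
Hunk 3: at line 3 remove [pnox,ftirb] add [tyyp] -> 7 lines: hnux pxp rqj tyyp kdrmi iim cljl
Hunk 4: at line 1 remove [rqj,tyyp,kdrmi] add [wagzv,zgup,qpud] -> 7 lines: hnux pxp wagzv zgup qpud iim cljl
Hunk 5: at line 3 remove [zgup] add [dtdpx,dezli,hpvnt] -> 9 lines: hnux pxp wagzv dtdpx dezli hpvnt qpud iim cljl
Hunk 6: at line 3 remove [dtdpx] add [hhu,ignl] -> 10 lines: hnux pxp wagzv hhu ignl dezli hpvnt qpud iim cljl
Hunk 7: at line 2 remove [wagzv] add [soan,xsxv,sjm] -> 12 lines: hnux pxp soan xsxv sjm hhu ignl dezli hpvnt qpud iim cljl

Answer: hnux
pxp
soan
xsxv
sjm
hhu
ignl
dezli
hpvnt
qpud
iim
cljl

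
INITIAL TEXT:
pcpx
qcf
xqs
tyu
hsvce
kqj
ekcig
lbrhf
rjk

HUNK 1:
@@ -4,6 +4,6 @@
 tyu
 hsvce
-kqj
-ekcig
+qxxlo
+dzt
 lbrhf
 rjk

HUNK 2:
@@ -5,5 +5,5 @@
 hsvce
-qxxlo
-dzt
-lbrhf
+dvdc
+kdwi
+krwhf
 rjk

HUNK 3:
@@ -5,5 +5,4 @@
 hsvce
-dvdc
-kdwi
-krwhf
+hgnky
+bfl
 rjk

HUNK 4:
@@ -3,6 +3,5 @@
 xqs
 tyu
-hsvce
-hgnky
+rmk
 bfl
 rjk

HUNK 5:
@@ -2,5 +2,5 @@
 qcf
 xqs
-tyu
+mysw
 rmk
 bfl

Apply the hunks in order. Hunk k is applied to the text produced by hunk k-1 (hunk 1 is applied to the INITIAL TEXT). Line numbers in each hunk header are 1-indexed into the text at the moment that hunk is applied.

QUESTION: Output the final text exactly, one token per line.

Answer: pcpx
qcf
xqs
mysw
rmk
bfl
rjk

Derivation:
Hunk 1: at line 4 remove [kqj,ekcig] add [qxxlo,dzt] -> 9 lines: pcpx qcf xqs tyu hsvce qxxlo dzt lbrhf rjk
Hunk 2: at line 5 remove [qxxlo,dzt,lbrhf] add [dvdc,kdwi,krwhf] -> 9 lines: pcpx qcf xqs tyu hsvce dvdc kdwi krwhf rjk
Hunk 3: at line 5 remove [dvdc,kdwi,krwhf] add [hgnky,bfl] -> 8 lines: pcpx qcf xqs tyu hsvce hgnky bfl rjk
Hunk 4: at line 3 remove [hsvce,hgnky] add [rmk] -> 7 lines: pcpx qcf xqs tyu rmk bfl rjk
Hunk 5: at line 2 remove [tyu] add [mysw] -> 7 lines: pcpx qcf xqs mysw rmk bfl rjk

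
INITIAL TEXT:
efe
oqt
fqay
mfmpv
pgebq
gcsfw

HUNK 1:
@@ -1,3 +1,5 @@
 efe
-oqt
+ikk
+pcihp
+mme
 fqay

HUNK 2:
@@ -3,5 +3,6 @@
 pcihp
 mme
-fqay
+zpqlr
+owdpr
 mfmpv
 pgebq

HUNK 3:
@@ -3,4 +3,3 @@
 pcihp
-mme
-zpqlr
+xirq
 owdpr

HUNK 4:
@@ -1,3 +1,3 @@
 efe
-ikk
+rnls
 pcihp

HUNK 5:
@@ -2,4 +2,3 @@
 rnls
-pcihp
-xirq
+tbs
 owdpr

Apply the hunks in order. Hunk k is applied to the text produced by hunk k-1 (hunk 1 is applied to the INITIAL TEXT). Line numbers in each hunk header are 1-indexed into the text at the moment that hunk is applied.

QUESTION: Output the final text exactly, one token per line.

Hunk 1: at line 1 remove [oqt] add [ikk,pcihp,mme] -> 8 lines: efe ikk pcihp mme fqay mfmpv pgebq gcsfw
Hunk 2: at line 3 remove [fqay] add [zpqlr,owdpr] -> 9 lines: efe ikk pcihp mme zpqlr owdpr mfmpv pgebq gcsfw
Hunk 3: at line 3 remove [mme,zpqlr] add [xirq] -> 8 lines: efe ikk pcihp xirq owdpr mfmpv pgebq gcsfw
Hunk 4: at line 1 remove [ikk] add [rnls] -> 8 lines: efe rnls pcihp xirq owdpr mfmpv pgebq gcsfw
Hunk 5: at line 2 remove [pcihp,xirq] add [tbs] -> 7 lines: efe rnls tbs owdpr mfmpv pgebq gcsfw

Answer: efe
rnls
tbs
owdpr
mfmpv
pgebq
gcsfw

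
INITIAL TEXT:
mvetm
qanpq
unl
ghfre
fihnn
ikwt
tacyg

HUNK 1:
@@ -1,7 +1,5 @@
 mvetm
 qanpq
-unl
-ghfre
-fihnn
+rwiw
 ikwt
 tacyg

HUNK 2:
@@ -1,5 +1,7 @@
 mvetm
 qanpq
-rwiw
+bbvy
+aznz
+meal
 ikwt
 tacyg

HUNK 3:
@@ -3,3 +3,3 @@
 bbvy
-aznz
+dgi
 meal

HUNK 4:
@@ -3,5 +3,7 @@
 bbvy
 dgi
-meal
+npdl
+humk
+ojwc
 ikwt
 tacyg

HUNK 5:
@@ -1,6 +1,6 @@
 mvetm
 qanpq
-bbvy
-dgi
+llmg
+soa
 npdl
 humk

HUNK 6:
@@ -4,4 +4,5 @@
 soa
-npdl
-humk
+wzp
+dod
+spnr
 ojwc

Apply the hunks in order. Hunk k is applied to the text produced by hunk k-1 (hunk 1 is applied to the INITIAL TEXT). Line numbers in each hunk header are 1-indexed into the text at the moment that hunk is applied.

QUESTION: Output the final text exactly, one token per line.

Hunk 1: at line 1 remove [unl,ghfre,fihnn] add [rwiw] -> 5 lines: mvetm qanpq rwiw ikwt tacyg
Hunk 2: at line 1 remove [rwiw] add [bbvy,aznz,meal] -> 7 lines: mvetm qanpq bbvy aznz meal ikwt tacyg
Hunk 3: at line 3 remove [aznz] add [dgi] -> 7 lines: mvetm qanpq bbvy dgi meal ikwt tacyg
Hunk 4: at line 3 remove [meal] add [npdl,humk,ojwc] -> 9 lines: mvetm qanpq bbvy dgi npdl humk ojwc ikwt tacyg
Hunk 5: at line 1 remove [bbvy,dgi] add [llmg,soa] -> 9 lines: mvetm qanpq llmg soa npdl humk ojwc ikwt tacyg
Hunk 6: at line 4 remove [npdl,humk] add [wzp,dod,spnr] -> 10 lines: mvetm qanpq llmg soa wzp dod spnr ojwc ikwt tacyg

Answer: mvetm
qanpq
llmg
soa
wzp
dod
spnr
ojwc
ikwt
tacyg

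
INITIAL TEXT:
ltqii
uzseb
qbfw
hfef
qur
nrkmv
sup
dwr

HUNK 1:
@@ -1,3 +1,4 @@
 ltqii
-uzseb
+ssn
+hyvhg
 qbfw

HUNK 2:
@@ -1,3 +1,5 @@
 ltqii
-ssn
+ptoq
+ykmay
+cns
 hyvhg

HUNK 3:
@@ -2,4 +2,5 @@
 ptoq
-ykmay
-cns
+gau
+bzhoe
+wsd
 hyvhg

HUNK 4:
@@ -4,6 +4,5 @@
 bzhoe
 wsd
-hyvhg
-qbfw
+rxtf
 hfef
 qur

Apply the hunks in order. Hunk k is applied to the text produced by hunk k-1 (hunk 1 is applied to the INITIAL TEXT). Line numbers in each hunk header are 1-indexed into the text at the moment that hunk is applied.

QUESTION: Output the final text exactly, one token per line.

Hunk 1: at line 1 remove [uzseb] add [ssn,hyvhg] -> 9 lines: ltqii ssn hyvhg qbfw hfef qur nrkmv sup dwr
Hunk 2: at line 1 remove [ssn] add [ptoq,ykmay,cns] -> 11 lines: ltqii ptoq ykmay cns hyvhg qbfw hfef qur nrkmv sup dwr
Hunk 3: at line 2 remove [ykmay,cns] add [gau,bzhoe,wsd] -> 12 lines: ltqii ptoq gau bzhoe wsd hyvhg qbfw hfef qur nrkmv sup dwr
Hunk 4: at line 4 remove [hyvhg,qbfw] add [rxtf] -> 11 lines: ltqii ptoq gau bzhoe wsd rxtf hfef qur nrkmv sup dwr

Answer: ltqii
ptoq
gau
bzhoe
wsd
rxtf
hfef
qur
nrkmv
sup
dwr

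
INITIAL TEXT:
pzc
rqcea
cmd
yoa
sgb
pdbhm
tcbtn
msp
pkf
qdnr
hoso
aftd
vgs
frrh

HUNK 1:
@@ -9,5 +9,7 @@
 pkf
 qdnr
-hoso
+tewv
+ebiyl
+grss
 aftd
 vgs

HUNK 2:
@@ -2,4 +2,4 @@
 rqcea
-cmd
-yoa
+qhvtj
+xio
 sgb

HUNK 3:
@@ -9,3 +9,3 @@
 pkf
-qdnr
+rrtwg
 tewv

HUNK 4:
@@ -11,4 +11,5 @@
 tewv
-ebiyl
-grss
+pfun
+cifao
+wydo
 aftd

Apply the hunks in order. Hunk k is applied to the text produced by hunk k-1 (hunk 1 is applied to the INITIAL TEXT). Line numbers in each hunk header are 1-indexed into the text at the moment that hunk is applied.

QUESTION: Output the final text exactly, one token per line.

Hunk 1: at line 9 remove [hoso] add [tewv,ebiyl,grss] -> 16 lines: pzc rqcea cmd yoa sgb pdbhm tcbtn msp pkf qdnr tewv ebiyl grss aftd vgs frrh
Hunk 2: at line 2 remove [cmd,yoa] add [qhvtj,xio] -> 16 lines: pzc rqcea qhvtj xio sgb pdbhm tcbtn msp pkf qdnr tewv ebiyl grss aftd vgs frrh
Hunk 3: at line 9 remove [qdnr] add [rrtwg] -> 16 lines: pzc rqcea qhvtj xio sgb pdbhm tcbtn msp pkf rrtwg tewv ebiyl grss aftd vgs frrh
Hunk 4: at line 11 remove [ebiyl,grss] add [pfun,cifao,wydo] -> 17 lines: pzc rqcea qhvtj xio sgb pdbhm tcbtn msp pkf rrtwg tewv pfun cifao wydo aftd vgs frrh

Answer: pzc
rqcea
qhvtj
xio
sgb
pdbhm
tcbtn
msp
pkf
rrtwg
tewv
pfun
cifao
wydo
aftd
vgs
frrh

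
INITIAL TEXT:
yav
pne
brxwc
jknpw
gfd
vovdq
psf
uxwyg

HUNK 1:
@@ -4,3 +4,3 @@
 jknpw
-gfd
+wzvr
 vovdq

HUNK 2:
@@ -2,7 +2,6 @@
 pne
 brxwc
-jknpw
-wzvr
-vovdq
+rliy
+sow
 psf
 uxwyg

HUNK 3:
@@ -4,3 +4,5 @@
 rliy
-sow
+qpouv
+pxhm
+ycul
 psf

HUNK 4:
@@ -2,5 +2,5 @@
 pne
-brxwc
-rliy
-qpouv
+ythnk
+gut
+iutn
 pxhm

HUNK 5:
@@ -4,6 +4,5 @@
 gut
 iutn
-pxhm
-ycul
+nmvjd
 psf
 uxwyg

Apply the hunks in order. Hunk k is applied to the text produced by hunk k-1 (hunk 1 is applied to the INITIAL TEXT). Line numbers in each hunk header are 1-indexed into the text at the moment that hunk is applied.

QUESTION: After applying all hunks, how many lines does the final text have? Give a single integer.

Answer: 8

Derivation:
Hunk 1: at line 4 remove [gfd] add [wzvr] -> 8 lines: yav pne brxwc jknpw wzvr vovdq psf uxwyg
Hunk 2: at line 2 remove [jknpw,wzvr,vovdq] add [rliy,sow] -> 7 lines: yav pne brxwc rliy sow psf uxwyg
Hunk 3: at line 4 remove [sow] add [qpouv,pxhm,ycul] -> 9 lines: yav pne brxwc rliy qpouv pxhm ycul psf uxwyg
Hunk 4: at line 2 remove [brxwc,rliy,qpouv] add [ythnk,gut,iutn] -> 9 lines: yav pne ythnk gut iutn pxhm ycul psf uxwyg
Hunk 5: at line 4 remove [pxhm,ycul] add [nmvjd] -> 8 lines: yav pne ythnk gut iutn nmvjd psf uxwyg
Final line count: 8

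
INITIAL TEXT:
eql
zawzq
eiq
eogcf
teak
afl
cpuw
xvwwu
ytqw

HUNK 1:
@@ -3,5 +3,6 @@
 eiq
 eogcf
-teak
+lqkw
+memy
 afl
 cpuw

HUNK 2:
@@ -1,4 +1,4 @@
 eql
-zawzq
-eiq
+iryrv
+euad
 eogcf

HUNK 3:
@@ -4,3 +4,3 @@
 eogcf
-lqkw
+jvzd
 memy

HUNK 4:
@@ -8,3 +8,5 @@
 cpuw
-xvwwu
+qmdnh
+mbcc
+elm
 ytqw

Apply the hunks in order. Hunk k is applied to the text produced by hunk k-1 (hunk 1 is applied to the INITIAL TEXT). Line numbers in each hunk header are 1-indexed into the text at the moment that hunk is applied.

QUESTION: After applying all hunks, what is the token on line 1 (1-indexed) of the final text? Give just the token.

Answer: eql

Derivation:
Hunk 1: at line 3 remove [teak] add [lqkw,memy] -> 10 lines: eql zawzq eiq eogcf lqkw memy afl cpuw xvwwu ytqw
Hunk 2: at line 1 remove [zawzq,eiq] add [iryrv,euad] -> 10 lines: eql iryrv euad eogcf lqkw memy afl cpuw xvwwu ytqw
Hunk 3: at line 4 remove [lqkw] add [jvzd] -> 10 lines: eql iryrv euad eogcf jvzd memy afl cpuw xvwwu ytqw
Hunk 4: at line 8 remove [xvwwu] add [qmdnh,mbcc,elm] -> 12 lines: eql iryrv euad eogcf jvzd memy afl cpuw qmdnh mbcc elm ytqw
Final line 1: eql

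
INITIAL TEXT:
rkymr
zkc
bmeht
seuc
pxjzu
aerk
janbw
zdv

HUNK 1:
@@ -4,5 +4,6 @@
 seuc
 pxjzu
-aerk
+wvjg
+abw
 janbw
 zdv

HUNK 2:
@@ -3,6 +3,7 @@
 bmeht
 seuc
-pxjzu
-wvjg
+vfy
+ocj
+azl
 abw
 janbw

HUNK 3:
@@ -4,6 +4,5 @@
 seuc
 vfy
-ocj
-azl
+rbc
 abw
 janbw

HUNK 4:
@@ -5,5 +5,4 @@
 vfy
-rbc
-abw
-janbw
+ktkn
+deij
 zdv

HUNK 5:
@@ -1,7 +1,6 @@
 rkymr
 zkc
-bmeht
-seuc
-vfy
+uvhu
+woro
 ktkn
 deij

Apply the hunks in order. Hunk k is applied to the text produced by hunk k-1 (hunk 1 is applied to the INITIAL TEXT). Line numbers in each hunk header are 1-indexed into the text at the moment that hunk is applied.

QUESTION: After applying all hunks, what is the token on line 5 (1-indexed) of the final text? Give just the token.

Answer: ktkn

Derivation:
Hunk 1: at line 4 remove [aerk] add [wvjg,abw] -> 9 lines: rkymr zkc bmeht seuc pxjzu wvjg abw janbw zdv
Hunk 2: at line 3 remove [pxjzu,wvjg] add [vfy,ocj,azl] -> 10 lines: rkymr zkc bmeht seuc vfy ocj azl abw janbw zdv
Hunk 3: at line 4 remove [ocj,azl] add [rbc] -> 9 lines: rkymr zkc bmeht seuc vfy rbc abw janbw zdv
Hunk 4: at line 5 remove [rbc,abw,janbw] add [ktkn,deij] -> 8 lines: rkymr zkc bmeht seuc vfy ktkn deij zdv
Hunk 5: at line 1 remove [bmeht,seuc,vfy] add [uvhu,woro] -> 7 lines: rkymr zkc uvhu woro ktkn deij zdv
Final line 5: ktkn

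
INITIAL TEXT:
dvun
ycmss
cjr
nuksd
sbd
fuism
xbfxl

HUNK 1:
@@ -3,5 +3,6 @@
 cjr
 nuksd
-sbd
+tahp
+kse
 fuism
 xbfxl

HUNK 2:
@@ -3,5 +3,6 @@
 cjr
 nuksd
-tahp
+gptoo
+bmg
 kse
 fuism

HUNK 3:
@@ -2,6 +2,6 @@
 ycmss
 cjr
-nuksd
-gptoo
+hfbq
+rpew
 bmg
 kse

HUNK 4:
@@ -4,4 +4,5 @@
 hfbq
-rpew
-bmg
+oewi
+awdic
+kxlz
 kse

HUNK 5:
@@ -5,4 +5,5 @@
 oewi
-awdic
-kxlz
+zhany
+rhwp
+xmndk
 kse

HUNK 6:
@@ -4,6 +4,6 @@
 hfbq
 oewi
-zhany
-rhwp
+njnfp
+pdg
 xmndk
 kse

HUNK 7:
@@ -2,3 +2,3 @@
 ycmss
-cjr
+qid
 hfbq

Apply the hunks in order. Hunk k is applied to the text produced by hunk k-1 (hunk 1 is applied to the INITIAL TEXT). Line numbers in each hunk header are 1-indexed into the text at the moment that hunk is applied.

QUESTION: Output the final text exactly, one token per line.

Hunk 1: at line 3 remove [sbd] add [tahp,kse] -> 8 lines: dvun ycmss cjr nuksd tahp kse fuism xbfxl
Hunk 2: at line 3 remove [tahp] add [gptoo,bmg] -> 9 lines: dvun ycmss cjr nuksd gptoo bmg kse fuism xbfxl
Hunk 3: at line 2 remove [nuksd,gptoo] add [hfbq,rpew] -> 9 lines: dvun ycmss cjr hfbq rpew bmg kse fuism xbfxl
Hunk 4: at line 4 remove [rpew,bmg] add [oewi,awdic,kxlz] -> 10 lines: dvun ycmss cjr hfbq oewi awdic kxlz kse fuism xbfxl
Hunk 5: at line 5 remove [awdic,kxlz] add [zhany,rhwp,xmndk] -> 11 lines: dvun ycmss cjr hfbq oewi zhany rhwp xmndk kse fuism xbfxl
Hunk 6: at line 4 remove [zhany,rhwp] add [njnfp,pdg] -> 11 lines: dvun ycmss cjr hfbq oewi njnfp pdg xmndk kse fuism xbfxl
Hunk 7: at line 2 remove [cjr] add [qid] -> 11 lines: dvun ycmss qid hfbq oewi njnfp pdg xmndk kse fuism xbfxl

Answer: dvun
ycmss
qid
hfbq
oewi
njnfp
pdg
xmndk
kse
fuism
xbfxl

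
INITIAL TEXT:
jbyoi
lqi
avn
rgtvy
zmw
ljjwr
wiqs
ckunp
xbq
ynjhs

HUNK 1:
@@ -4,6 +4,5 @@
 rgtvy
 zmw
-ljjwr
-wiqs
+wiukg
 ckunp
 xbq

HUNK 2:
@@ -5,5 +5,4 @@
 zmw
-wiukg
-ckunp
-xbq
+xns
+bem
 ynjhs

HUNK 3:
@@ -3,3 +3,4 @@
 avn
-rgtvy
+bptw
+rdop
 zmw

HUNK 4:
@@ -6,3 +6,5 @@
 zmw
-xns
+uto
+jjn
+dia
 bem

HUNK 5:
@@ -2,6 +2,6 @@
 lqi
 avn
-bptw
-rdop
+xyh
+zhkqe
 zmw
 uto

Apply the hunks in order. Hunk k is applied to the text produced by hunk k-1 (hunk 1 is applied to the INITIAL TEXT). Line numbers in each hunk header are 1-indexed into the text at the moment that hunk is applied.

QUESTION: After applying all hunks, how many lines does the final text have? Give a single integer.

Answer: 11

Derivation:
Hunk 1: at line 4 remove [ljjwr,wiqs] add [wiukg] -> 9 lines: jbyoi lqi avn rgtvy zmw wiukg ckunp xbq ynjhs
Hunk 2: at line 5 remove [wiukg,ckunp,xbq] add [xns,bem] -> 8 lines: jbyoi lqi avn rgtvy zmw xns bem ynjhs
Hunk 3: at line 3 remove [rgtvy] add [bptw,rdop] -> 9 lines: jbyoi lqi avn bptw rdop zmw xns bem ynjhs
Hunk 4: at line 6 remove [xns] add [uto,jjn,dia] -> 11 lines: jbyoi lqi avn bptw rdop zmw uto jjn dia bem ynjhs
Hunk 5: at line 2 remove [bptw,rdop] add [xyh,zhkqe] -> 11 lines: jbyoi lqi avn xyh zhkqe zmw uto jjn dia bem ynjhs
Final line count: 11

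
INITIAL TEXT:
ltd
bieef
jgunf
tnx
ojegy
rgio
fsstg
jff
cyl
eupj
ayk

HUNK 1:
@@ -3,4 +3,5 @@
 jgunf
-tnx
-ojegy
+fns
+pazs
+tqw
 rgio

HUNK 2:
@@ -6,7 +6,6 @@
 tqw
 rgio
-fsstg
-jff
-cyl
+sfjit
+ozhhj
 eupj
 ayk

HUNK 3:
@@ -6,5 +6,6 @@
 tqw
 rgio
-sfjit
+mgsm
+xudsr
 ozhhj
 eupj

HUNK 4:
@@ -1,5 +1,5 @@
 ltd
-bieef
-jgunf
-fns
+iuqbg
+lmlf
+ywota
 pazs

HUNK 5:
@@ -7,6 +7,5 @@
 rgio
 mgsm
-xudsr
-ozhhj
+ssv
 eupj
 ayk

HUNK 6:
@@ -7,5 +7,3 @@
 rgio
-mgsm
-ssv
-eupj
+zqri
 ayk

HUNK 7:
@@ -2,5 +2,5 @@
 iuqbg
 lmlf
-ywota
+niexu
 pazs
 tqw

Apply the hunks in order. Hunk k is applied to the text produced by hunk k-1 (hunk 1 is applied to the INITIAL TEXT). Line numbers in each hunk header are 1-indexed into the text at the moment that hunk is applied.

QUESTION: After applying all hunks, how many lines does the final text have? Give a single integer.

Answer: 9

Derivation:
Hunk 1: at line 3 remove [tnx,ojegy] add [fns,pazs,tqw] -> 12 lines: ltd bieef jgunf fns pazs tqw rgio fsstg jff cyl eupj ayk
Hunk 2: at line 6 remove [fsstg,jff,cyl] add [sfjit,ozhhj] -> 11 lines: ltd bieef jgunf fns pazs tqw rgio sfjit ozhhj eupj ayk
Hunk 3: at line 6 remove [sfjit] add [mgsm,xudsr] -> 12 lines: ltd bieef jgunf fns pazs tqw rgio mgsm xudsr ozhhj eupj ayk
Hunk 4: at line 1 remove [bieef,jgunf,fns] add [iuqbg,lmlf,ywota] -> 12 lines: ltd iuqbg lmlf ywota pazs tqw rgio mgsm xudsr ozhhj eupj ayk
Hunk 5: at line 7 remove [xudsr,ozhhj] add [ssv] -> 11 lines: ltd iuqbg lmlf ywota pazs tqw rgio mgsm ssv eupj ayk
Hunk 6: at line 7 remove [mgsm,ssv,eupj] add [zqri] -> 9 lines: ltd iuqbg lmlf ywota pazs tqw rgio zqri ayk
Hunk 7: at line 2 remove [ywota] add [niexu] -> 9 lines: ltd iuqbg lmlf niexu pazs tqw rgio zqri ayk
Final line count: 9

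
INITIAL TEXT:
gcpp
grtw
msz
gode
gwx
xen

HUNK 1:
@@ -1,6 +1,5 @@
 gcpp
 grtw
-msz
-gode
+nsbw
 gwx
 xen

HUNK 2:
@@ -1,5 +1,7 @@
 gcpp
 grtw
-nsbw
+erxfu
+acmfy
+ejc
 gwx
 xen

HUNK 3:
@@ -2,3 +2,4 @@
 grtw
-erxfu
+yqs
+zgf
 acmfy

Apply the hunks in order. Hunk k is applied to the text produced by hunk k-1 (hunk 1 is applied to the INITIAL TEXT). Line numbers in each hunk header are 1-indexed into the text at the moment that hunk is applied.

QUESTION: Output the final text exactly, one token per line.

Answer: gcpp
grtw
yqs
zgf
acmfy
ejc
gwx
xen

Derivation:
Hunk 1: at line 1 remove [msz,gode] add [nsbw] -> 5 lines: gcpp grtw nsbw gwx xen
Hunk 2: at line 1 remove [nsbw] add [erxfu,acmfy,ejc] -> 7 lines: gcpp grtw erxfu acmfy ejc gwx xen
Hunk 3: at line 2 remove [erxfu] add [yqs,zgf] -> 8 lines: gcpp grtw yqs zgf acmfy ejc gwx xen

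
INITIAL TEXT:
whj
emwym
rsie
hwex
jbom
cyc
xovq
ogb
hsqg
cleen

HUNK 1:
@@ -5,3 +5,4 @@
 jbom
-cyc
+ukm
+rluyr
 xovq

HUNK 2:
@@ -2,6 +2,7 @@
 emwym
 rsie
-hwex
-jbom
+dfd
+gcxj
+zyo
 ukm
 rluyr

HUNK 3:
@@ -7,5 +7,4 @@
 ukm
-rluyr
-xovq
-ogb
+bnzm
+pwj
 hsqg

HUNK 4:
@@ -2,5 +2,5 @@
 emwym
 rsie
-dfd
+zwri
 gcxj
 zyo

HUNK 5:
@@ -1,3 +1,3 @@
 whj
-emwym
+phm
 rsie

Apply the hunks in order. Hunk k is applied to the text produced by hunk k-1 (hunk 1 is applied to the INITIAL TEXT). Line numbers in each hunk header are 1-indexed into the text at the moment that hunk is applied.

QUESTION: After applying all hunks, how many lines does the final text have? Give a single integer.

Answer: 11

Derivation:
Hunk 1: at line 5 remove [cyc] add [ukm,rluyr] -> 11 lines: whj emwym rsie hwex jbom ukm rluyr xovq ogb hsqg cleen
Hunk 2: at line 2 remove [hwex,jbom] add [dfd,gcxj,zyo] -> 12 lines: whj emwym rsie dfd gcxj zyo ukm rluyr xovq ogb hsqg cleen
Hunk 3: at line 7 remove [rluyr,xovq,ogb] add [bnzm,pwj] -> 11 lines: whj emwym rsie dfd gcxj zyo ukm bnzm pwj hsqg cleen
Hunk 4: at line 2 remove [dfd] add [zwri] -> 11 lines: whj emwym rsie zwri gcxj zyo ukm bnzm pwj hsqg cleen
Hunk 5: at line 1 remove [emwym] add [phm] -> 11 lines: whj phm rsie zwri gcxj zyo ukm bnzm pwj hsqg cleen
Final line count: 11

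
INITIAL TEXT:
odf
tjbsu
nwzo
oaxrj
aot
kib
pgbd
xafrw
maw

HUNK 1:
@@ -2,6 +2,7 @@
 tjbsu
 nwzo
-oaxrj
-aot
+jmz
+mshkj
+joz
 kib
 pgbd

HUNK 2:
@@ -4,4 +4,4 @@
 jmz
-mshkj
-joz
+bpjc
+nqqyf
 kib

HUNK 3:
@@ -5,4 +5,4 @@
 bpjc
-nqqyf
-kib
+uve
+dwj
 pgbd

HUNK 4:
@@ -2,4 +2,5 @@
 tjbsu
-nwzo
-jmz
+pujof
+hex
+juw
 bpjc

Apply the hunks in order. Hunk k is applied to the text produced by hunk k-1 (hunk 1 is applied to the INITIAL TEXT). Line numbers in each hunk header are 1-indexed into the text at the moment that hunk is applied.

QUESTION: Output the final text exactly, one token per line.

Answer: odf
tjbsu
pujof
hex
juw
bpjc
uve
dwj
pgbd
xafrw
maw

Derivation:
Hunk 1: at line 2 remove [oaxrj,aot] add [jmz,mshkj,joz] -> 10 lines: odf tjbsu nwzo jmz mshkj joz kib pgbd xafrw maw
Hunk 2: at line 4 remove [mshkj,joz] add [bpjc,nqqyf] -> 10 lines: odf tjbsu nwzo jmz bpjc nqqyf kib pgbd xafrw maw
Hunk 3: at line 5 remove [nqqyf,kib] add [uve,dwj] -> 10 lines: odf tjbsu nwzo jmz bpjc uve dwj pgbd xafrw maw
Hunk 4: at line 2 remove [nwzo,jmz] add [pujof,hex,juw] -> 11 lines: odf tjbsu pujof hex juw bpjc uve dwj pgbd xafrw maw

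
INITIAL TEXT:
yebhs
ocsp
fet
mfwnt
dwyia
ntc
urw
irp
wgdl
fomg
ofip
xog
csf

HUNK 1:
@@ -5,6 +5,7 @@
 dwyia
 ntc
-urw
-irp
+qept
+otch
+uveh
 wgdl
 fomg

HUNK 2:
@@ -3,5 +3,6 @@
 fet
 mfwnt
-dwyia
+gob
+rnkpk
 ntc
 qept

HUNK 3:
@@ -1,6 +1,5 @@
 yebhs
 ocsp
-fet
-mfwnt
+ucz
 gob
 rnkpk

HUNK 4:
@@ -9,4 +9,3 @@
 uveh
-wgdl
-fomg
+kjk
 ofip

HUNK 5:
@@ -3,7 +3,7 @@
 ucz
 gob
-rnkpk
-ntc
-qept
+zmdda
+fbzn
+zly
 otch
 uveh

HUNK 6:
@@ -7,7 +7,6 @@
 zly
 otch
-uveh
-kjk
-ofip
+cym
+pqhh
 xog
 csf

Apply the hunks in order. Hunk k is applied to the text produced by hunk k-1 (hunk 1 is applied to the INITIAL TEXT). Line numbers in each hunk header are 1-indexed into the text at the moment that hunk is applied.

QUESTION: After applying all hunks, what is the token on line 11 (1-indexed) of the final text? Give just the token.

Hunk 1: at line 5 remove [urw,irp] add [qept,otch,uveh] -> 14 lines: yebhs ocsp fet mfwnt dwyia ntc qept otch uveh wgdl fomg ofip xog csf
Hunk 2: at line 3 remove [dwyia] add [gob,rnkpk] -> 15 lines: yebhs ocsp fet mfwnt gob rnkpk ntc qept otch uveh wgdl fomg ofip xog csf
Hunk 3: at line 1 remove [fet,mfwnt] add [ucz] -> 14 lines: yebhs ocsp ucz gob rnkpk ntc qept otch uveh wgdl fomg ofip xog csf
Hunk 4: at line 9 remove [wgdl,fomg] add [kjk] -> 13 lines: yebhs ocsp ucz gob rnkpk ntc qept otch uveh kjk ofip xog csf
Hunk 5: at line 3 remove [rnkpk,ntc,qept] add [zmdda,fbzn,zly] -> 13 lines: yebhs ocsp ucz gob zmdda fbzn zly otch uveh kjk ofip xog csf
Hunk 6: at line 7 remove [uveh,kjk,ofip] add [cym,pqhh] -> 12 lines: yebhs ocsp ucz gob zmdda fbzn zly otch cym pqhh xog csf
Final line 11: xog

Answer: xog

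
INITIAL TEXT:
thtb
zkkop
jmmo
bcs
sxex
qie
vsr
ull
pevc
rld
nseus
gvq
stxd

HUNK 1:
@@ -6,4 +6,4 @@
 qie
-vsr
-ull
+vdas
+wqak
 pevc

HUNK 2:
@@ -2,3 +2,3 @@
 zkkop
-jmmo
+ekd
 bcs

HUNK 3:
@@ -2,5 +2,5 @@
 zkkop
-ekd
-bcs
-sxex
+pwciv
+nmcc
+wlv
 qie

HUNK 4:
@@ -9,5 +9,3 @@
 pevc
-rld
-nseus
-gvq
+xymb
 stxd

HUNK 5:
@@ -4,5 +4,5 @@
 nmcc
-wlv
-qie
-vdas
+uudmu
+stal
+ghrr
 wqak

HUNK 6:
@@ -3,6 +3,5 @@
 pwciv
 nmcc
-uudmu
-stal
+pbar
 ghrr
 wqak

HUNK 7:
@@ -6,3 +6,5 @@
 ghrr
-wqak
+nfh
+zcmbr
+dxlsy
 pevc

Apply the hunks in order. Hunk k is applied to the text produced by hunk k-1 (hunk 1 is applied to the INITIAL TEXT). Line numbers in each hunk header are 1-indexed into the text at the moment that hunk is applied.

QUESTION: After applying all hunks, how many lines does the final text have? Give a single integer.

Answer: 12

Derivation:
Hunk 1: at line 6 remove [vsr,ull] add [vdas,wqak] -> 13 lines: thtb zkkop jmmo bcs sxex qie vdas wqak pevc rld nseus gvq stxd
Hunk 2: at line 2 remove [jmmo] add [ekd] -> 13 lines: thtb zkkop ekd bcs sxex qie vdas wqak pevc rld nseus gvq stxd
Hunk 3: at line 2 remove [ekd,bcs,sxex] add [pwciv,nmcc,wlv] -> 13 lines: thtb zkkop pwciv nmcc wlv qie vdas wqak pevc rld nseus gvq stxd
Hunk 4: at line 9 remove [rld,nseus,gvq] add [xymb] -> 11 lines: thtb zkkop pwciv nmcc wlv qie vdas wqak pevc xymb stxd
Hunk 5: at line 4 remove [wlv,qie,vdas] add [uudmu,stal,ghrr] -> 11 lines: thtb zkkop pwciv nmcc uudmu stal ghrr wqak pevc xymb stxd
Hunk 6: at line 3 remove [uudmu,stal] add [pbar] -> 10 lines: thtb zkkop pwciv nmcc pbar ghrr wqak pevc xymb stxd
Hunk 7: at line 6 remove [wqak] add [nfh,zcmbr,dxlsy] -> 12 lines: thtb zkkop pwciv nmcc pbar ghrr nfh zcmbr dxlsy pevc xymb stxd
Final line count: 12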